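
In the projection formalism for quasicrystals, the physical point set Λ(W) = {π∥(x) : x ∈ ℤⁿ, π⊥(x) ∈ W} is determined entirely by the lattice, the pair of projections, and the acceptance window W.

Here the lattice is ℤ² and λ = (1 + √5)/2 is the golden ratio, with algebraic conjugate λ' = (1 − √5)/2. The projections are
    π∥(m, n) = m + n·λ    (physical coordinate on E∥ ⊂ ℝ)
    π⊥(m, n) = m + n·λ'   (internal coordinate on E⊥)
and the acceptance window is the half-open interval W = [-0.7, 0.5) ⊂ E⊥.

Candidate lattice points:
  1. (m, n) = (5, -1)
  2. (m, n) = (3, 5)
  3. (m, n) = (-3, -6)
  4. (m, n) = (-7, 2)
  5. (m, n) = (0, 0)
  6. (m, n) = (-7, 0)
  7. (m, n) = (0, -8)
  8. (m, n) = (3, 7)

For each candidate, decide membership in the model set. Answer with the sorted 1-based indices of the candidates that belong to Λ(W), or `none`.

Compute λ' = (1−√5)/2 = -0.618034, so π⊥(m,n) = m -0.618034·n.
[1] lift (5,-1): star map gives 5.618034; window check -0.7 ≤ 5.618034 < 0.5 is false → out
[2] lift (3,5): star map gives -0.090170; window check -0.7 ≤ -0.090170 < 0.5 is true → IN Λ
[3] lift (-3,-6): star map gives 0.708204; window check -0.7 ≤ 0.708204 < 0.5 is false → out
[4] lift (-7,2): star map gives -8.236068; window check -0.7 ≤ -8.236068 < 0.5 is false → out
[5] lift (0,0): star map gives 0.000000; window check -0.7 ≤ 0.000000 < 0.5 is true → IN Λ
[6] lift (-7,0): star map gives -7.000000; window check -0.7 ≤ -7.000000 < 0.5 is false → out
[7] lift (0,-8): star map gives 4.944272; window check -0.7 ≤ 4.944272 < 0.5 is false → out
[8] lift (3,7): star map gives -1.326238; window check -0.7 ≤ -1.326238 < 0.5 is false → out

2, 5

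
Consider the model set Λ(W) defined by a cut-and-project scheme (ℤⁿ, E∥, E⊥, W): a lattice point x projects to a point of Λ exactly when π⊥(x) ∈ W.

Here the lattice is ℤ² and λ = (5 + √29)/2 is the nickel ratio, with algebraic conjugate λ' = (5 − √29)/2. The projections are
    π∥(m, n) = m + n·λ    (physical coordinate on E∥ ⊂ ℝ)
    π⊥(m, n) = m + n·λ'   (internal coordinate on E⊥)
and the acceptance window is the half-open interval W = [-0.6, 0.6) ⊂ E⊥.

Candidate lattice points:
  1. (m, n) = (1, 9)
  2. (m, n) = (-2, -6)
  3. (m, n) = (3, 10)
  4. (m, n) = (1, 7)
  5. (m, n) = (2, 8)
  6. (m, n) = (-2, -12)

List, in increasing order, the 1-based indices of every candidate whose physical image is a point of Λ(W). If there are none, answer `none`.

Numerically λ ≈ 5.1926 and λ' = −1/λ ≈ -0.1926.
candidate 1: (m,n)=(1,9) → π∥ = 1+9·λ ≈ 47.7332, π⊥ = 1+9·λ' ≈ -0.7332 ∉ [-0.6, 0.6) ⇒ out
candidate 2: (m,n)=(-2,-6) → π∥ = -2-6·λ ≈ -33.1555, π⊥ = -2-6·λ' ≈ -0.8445 ∉ [-0.6, 0.6) ⇒ out
candidate 3: (m,n)=(3,10) → π∥ = 3+10·λ ≈ 54.9258, π⊥ = 3+10·λ' ≈ 1.0742 ∉ [-0.6, 0.6) ⇒ out
candidate 4: (m,n)=(1,7) → π∥ = 1+7·λ ≈ 37.3481, π⊥ = 1+7·λ' ≈ -0.3481 ∈ [-0.6, 0.6) ⇒ IN Λ
candidate 5: (m,n)=(2,8) → π∥ = 2+8·λ ≈ 43.5407, π⊥ = 2+8·λ' ≈ 0.4593 ∈ [-0.6, 0.6) ⇒ IN Λ
candidate 6: (m,n)=(-2,-12) → π∥ = -2-12·λ ≈ -64.3110, π⊥ = -2-12·λ' ≈ 0.3110 ∈ [-0.6, 0.6) ⇒ IN Λ

4, 5, 6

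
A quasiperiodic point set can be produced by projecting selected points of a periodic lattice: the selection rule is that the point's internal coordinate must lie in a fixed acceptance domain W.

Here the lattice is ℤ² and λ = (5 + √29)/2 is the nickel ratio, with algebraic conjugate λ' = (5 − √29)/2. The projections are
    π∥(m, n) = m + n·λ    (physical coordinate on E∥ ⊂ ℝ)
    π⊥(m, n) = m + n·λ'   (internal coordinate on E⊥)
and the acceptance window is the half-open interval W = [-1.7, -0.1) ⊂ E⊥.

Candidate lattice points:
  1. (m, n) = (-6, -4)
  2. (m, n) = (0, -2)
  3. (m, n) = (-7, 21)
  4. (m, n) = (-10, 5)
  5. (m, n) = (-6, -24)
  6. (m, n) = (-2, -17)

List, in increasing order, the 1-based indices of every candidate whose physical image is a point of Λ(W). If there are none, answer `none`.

λ' = (5−√29)/2 ≈ -0.1926.
#1 (-6,-4): internal coord -6 + (-4)·λ' = -5.2297; -5.2297 ∉ [-1.7, -0.1) → out
#2 (0,-2): internal coord 0 + (-2)·λ' = +0.3852; +0.3852 ∉ [-1.7, -0.1) → out
#3 (-7,21): internal coord -7 + (21)·λ' = -11.0442; -11.0442 ∉ [-1.7, -0.1) → out
#4 (-10,5): internal coord -10 + (5)·λ' = -10.9629; -10.9629 ∉ [-1.7, -0.1) → out
#5 (-6,-24): internal coord -6 + (-24)·λ' = -1.3780; -1.3780 ∈ [-1.7, -0.1) → IN Λ
#6 (-2,-17): internal coord -2 + (-17)·λ' = +1.2739; +1.2739 ∉ [-1.7, -0.1) → out

5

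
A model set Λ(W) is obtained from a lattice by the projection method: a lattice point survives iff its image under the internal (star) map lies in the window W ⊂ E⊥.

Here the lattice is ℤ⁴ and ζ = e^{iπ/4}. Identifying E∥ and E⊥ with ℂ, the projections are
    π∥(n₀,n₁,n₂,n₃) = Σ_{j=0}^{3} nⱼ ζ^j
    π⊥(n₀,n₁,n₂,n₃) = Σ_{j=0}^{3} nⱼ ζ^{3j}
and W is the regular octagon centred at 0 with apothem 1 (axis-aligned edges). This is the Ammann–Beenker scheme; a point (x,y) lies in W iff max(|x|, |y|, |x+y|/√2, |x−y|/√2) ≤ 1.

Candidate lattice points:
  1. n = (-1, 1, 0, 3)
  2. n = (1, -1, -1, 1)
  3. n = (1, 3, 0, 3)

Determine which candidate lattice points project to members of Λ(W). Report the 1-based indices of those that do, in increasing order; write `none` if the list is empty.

π⊥(n) = n₀ + n₁ζ³ + n₂ζ⁶ + n₃ζ⁹ where ζ = e^{iπ/4}.
candidate 1: n = (-1, 1, 0, 3) → π⊥ ≈ (+0.4142, +2.8284); max(|x|,|y|,|x±y|/√2) = 2.8284 > 1 ⇒ ∉ W
candidate 2: n = (1, -1, -1, 1) → π⊥ ≈ (+2.4142, +1.0000); max(|x|,|y|,|x±y|/√2) = 2.4142 > 1 ⇒ ∉ W
candidate 3: n = (1, 3, 0, 3) → π⊥ ≈ (+1.0000, +4.2426); max(|x|,|y|,|x±y|/√2) = 4.2426 > 1 ⇒ ∉ W

none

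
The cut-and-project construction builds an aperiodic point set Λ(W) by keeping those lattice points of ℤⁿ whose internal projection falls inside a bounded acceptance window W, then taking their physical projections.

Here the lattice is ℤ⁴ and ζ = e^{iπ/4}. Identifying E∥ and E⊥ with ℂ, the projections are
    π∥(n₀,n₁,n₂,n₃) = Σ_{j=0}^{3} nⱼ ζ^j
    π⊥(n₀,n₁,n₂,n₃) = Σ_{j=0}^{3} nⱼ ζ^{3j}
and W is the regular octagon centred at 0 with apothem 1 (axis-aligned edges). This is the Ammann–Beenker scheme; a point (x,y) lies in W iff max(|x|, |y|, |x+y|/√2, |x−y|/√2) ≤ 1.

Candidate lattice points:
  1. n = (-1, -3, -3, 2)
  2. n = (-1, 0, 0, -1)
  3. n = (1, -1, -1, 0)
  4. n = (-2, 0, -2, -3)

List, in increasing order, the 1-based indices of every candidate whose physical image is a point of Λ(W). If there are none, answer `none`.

none

With ζ = e^{iπ/4} the internal vectors are ζ^0,ζ^3,ζ^6,ζ^9.
candidate 1: n = (-1, -3, -3, 2) → π⊥ ≈ (+2.53553, +2.29289); max(|x|,|y|,|x±y|/√2) = 3.41421 > 1 ⇒ ∉ W
candidate 2: n = (-1, 0, 0, -1) → π⊥ ≈ (-1.70711, -0.70711); max(|x|,|y|,|x±y|/√2) = 1.70711 > 1 ⇒ ∉ W
candidate 3: n = (1, -1, -1, 0) → π⊥ ≈ (+1.70711, +0.29289); max(|x|,|y|,|x±y|/√2) = 1.70711 > 1 ⇒ ∉ W
candidate 4: n = (-2, 0, -2, -3) → π⊥ ≈ (-4.12132, -0.12132); max(|x|,|y|,|x±y|/√2) = 4.12132 > 1 ⇒ ∉ W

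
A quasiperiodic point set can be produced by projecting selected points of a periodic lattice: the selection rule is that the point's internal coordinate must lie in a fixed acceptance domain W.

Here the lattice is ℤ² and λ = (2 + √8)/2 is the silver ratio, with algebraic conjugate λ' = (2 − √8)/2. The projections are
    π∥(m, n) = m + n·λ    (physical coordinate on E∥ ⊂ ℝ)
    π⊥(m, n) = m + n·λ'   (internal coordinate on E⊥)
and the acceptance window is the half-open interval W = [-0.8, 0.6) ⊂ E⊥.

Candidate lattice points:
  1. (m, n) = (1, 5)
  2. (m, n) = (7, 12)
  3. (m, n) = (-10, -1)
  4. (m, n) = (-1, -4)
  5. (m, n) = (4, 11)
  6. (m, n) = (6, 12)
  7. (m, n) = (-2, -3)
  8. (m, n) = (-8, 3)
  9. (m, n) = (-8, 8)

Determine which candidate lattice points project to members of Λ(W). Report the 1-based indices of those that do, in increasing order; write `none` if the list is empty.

λ' = (2−√8)/2 ≈ -0.41421.
candidate 1: (m,n)=(1,5) → π∥ = 1+5·λ ≈ 13.07107, π⊥ = 1+5·λ' ≈ -1.07107 ∉ [-0.8, 0.6) ⇒ out
candidate 2: (m,n)=(7,12) → π∥ = 7+12·λ ≈ 35.97056, π⊥ = 7+12·λ' ≈ 2.02944 ∉ [-0.8, 0.6) ⇒ out
candidate 3: (m,n)=(-10,-1) → π∥ = -10-1·λ ≈ -12.41421, π⊥ = -10-1·λ' ≈ -9.58579 ∉ [-0.8, 0.6) ⇒ out
candidate 4: (m,n)=(-1,-4) → π∥ = -1-4·λ ≈ -10.65685, π⊥ = -1-4·λ' ≈ 0.65685 ∉ [-0.8, 0.6) ⇒ out
candidate 5: (m,n)=(4,11) → π∥ = 4+11·λ ≈ 30.55635, π⊥ = 4+11·λ' ≈ -0.55635 ∈ [-0.8, 0.6) ⇒ IN Λ
candidate 6: (m,n)=(6,12) → π∥ = 6+12·λ ≈ 34.97056, π⊥ = 6+12·λ' ≈ 1.02944 ∉ [-0.8, 0.6) ⇒ out
candidate 7: (m,n)=(-2,-3) → π∥ = -2-3·λ ≈ -9.24264, π⊥ = -2-3·λ' ≈ -0.75736 ∈ [-0.8, 0.6) ⇒ IN Λ
candidate 8: (m,n)=(-8,3) → π∥ = -8+3·λ ≈ -0.75736, π⊥ = -8+3·λ' ≈ -9.24264 ∉ [-0.8, 0.6) ⇒ out
candidate 9: (m,n)=(-8,8) → π∥ = -8+8·λ ≈ 11.31371, π⊥ = -8+8·λ' ≈ -11.31371 ∉ [-0.8, 0.6) ⇒ out

5, 7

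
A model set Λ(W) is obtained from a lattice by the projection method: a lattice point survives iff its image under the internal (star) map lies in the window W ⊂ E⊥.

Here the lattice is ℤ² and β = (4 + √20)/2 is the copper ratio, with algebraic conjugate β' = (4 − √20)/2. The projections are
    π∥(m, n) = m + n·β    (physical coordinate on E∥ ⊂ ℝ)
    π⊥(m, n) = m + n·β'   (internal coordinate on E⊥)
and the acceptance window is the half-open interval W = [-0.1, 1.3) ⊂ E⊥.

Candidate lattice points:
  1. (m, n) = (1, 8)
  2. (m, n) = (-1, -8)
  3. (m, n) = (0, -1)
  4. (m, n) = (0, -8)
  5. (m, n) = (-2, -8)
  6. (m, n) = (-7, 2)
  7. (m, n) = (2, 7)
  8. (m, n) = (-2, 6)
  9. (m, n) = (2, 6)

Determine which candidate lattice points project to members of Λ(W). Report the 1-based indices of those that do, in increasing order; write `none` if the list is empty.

β' = (4−√20)/2 ≈ -0.236068.
[1] lift (1,8): star map gives -0.888544; window check -0.1 ≤ -0.888544 < 1.3 is false → out
[2] lift (-1,-8): star map gives 0.888544; window check -0.1 ≤ 0.888544 < 1.3 is true → IN Λ
[3] lift (0,-1): star map gives 0.236068; window check -0.1 ≤ 0.236068 < 1.3 is true → IN Λ
[4] lift (0,-8): star map gives 1.888544; window check -0.1 ≤ 1.888544 < 1.3 is false → out
[5] lift (-2,-8): star map gives -0.111456; window check -0.1 ≤ -0.111456 < 1.3 is false → out
[6] lift (-7,2): star map gives -7.472136; window check -0.1 ≤ -7.472136 < 1.3 is false → out
[7] lift (2,7): star map gives 0.347524; window check -0.1 ≤ 0.347524 < 1.3 is true → IN Λ
[8] lift (-2,6): star map gives -3.416408; window check -0.1 ≤ -3.416408 < 1.3 is false → out
[9] lift (2,6): star map gives 0.583592; window check -0.1 ≤ 0.583592 < 1.3 is true → IN Λ

2, 3, 7, 9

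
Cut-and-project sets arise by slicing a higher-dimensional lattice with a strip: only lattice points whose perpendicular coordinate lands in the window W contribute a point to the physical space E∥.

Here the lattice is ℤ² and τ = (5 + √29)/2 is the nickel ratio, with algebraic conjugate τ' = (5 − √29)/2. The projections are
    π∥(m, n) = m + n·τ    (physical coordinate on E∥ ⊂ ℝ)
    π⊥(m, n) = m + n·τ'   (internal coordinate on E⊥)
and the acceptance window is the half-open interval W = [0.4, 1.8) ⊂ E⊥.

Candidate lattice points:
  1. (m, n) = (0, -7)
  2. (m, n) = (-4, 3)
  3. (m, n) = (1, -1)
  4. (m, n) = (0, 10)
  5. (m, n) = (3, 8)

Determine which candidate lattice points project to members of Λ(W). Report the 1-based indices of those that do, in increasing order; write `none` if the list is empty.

Numerically τ ≈ 5.192582 and τ' = −1/τ ≈ -0.192582.
[1] lift (0,-7): star map gives 1.348077; window check 0.4 ≤ 1.348077 < 1.8 is true → IN Λ
[2] lift (-4,3): star map gives -4.577747; window check 0.4 ≤ -4.577747 < 1.8 is false → out
[3] lift (1,-1): star map gives 1.192582; window check 0.4 ≤ 1.192582 < 1.8 is true → IN Λ
[4] lift (0,10): star map gives -1.925824; window check 0.4 ≤ -1.925824 < 1.8 is false → out
[5] lift (3,8): star map gives 1.459341; window check 0.4 ≤ 1.459341 < 1.8 is true → IN Λ

1, 3, 5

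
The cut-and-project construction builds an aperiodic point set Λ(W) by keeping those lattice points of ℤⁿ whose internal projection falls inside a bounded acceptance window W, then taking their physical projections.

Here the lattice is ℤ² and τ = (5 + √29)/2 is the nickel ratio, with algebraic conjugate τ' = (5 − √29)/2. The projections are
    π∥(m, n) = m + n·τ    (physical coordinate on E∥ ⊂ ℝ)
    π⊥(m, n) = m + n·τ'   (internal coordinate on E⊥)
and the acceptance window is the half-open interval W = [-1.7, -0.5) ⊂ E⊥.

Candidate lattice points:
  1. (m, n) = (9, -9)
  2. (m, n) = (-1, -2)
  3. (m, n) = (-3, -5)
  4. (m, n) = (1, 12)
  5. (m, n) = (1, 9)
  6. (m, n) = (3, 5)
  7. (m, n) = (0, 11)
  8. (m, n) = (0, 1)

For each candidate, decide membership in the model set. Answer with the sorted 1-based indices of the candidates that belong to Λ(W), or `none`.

Compute τ' = (5−√29)/2 = -0.19258, so π⊥(m,n) = m -0.19258·n.
#1 (9,-9): internal coord 9 + (-9)·τ' = +10.73324; +10.73324 ∉ [-1.7, -0.5) → out
#2 (-1,-2): internal coord -1 + (-2)·τ' = -0.61484; -0.61484 ∈ [-1.7, -0.5) → IN Λ
#3 (-3,-5): internal coord -3 + (-5)·τ' = -2.03709; -2.03709 ∉ [-1.7, -0.5) → out
#4 (1,12): internal coord 1 + (12)·τ' = -1.31099; -1.31099 ∈ [-1.7, -0.5) → IN Λ
#5 (1,9): internal coord 1 + (9)·τ' = -0.73324; -0.73324 ∈ [-1.7, -0.5) → IN Λ
#6 (3,5): internal coord 3 + (5)·τ' = +2.03709; +2.03709 ∉ [-1.7, -0.5) → out
#7 (0,11): internal coord 0 + (11)·τ' = -2.11841; -2.11841 ∉ [-1.7, -0.5) → out
#8 (0,1): internal coord 0 + (1)·τ' = -0.19258; -0.19258 ∉ [-1.7, -0.5) → out

2, 4, 5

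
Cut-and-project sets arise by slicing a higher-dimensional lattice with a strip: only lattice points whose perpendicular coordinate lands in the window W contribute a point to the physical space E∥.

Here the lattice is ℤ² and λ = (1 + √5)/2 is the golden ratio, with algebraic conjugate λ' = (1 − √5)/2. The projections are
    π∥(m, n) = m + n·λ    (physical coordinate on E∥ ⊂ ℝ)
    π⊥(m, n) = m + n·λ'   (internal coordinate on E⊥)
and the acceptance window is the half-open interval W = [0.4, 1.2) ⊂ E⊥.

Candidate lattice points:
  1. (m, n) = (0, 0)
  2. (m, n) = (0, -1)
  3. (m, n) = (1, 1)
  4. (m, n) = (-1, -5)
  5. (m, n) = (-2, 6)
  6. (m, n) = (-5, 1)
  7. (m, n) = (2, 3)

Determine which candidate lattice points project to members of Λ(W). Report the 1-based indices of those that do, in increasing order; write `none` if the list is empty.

Numerically λ ≈ 1.61803 and λ' = −1/λ ≈ -0.61803.
candidate 1: (m,n)=(0,0) → π∥ = 0+0·λ ≈ 0.00000, π⊥ = 0+0·λ' ≈ 0.00000 ∉ [0.4, 1.2) ⇒ out
candidate 2: (m,n)=(0,-1) → π∥ = 0-1·λ ≈ -1.61803, π⊥ = 0-1·λ' ≈ 0.61803 ∈ [0.4, 1.2) ⇒ IN Λ
candidate 3: (m,n)=(1,1) → π∥ = 1+1·λ ≈ 2.61803, π⊥ = 1+1·λ' ≈ 0.38197 ∉ [0.4, 1.2) ⇒ out
candidate 4: (m,n)=(-1,-5) → π∥ = -1-5·λ ≈ -9.09017, π⊥ = -1-5·λ' ≈ 2.09017 ∉ [0.4, 1.2) ⇒ out
candidate 5: (m,n)=(-2,6) → π∥ = -2+6·λ ≈ 7.70820, π⊥ = -2+6·λ' ≈ -5.70820 ∉ [0.4, 1.2) ⇒ out
candidate 6: (m,n)=(-5,1) → π∥ = -5+1·λ ≈ -3.38197, π⊥ = -5+1·λ' ≈ -5.61803 ∉ [0.4, 1.2) ⇒ out
candidate 7: (m,n)=(2,3) → π∥ = 2+3·λ ≈ 6.85410, π⊥ = 2+3·λ' ≈ 0.14590 ∉ [0.4, 1.2) ⇒ out

2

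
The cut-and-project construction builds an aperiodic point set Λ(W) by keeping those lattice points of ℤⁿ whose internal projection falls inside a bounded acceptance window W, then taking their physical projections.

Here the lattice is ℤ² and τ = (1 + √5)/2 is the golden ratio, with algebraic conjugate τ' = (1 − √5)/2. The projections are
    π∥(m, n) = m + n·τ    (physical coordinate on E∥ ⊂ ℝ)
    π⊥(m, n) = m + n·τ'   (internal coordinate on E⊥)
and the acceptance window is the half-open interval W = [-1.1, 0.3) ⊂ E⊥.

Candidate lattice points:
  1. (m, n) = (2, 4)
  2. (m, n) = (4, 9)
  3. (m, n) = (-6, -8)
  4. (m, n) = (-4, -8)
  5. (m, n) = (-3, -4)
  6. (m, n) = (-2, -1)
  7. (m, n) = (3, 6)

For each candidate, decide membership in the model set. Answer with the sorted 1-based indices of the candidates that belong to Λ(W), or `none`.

Numerically τ ≈ 1.6180 and τ' = −1/τ ≈ -0.6180.
#1 (2,4): internal coord 2 + (4)·τ' = -0.4721; -0.4721 ∈ [-1.1, 0.3) → IN Λ
#2 (4,9): internal coord 4 + (9)·τ' = -1.5623; -1.5623 ∉ [-1.1, 0.3) → out
#3 (-6,-8): internal coord -6 + (-8)·τ' = -1.0557; -1.0557 ∈ [-1.1, 0.3) → IN Λ
#4 (-4,-8): internal coord -4 + (-8)·τ' = +0.9443; +0.9443 ∉ [-1.1, 0.3) → out
#5 (-3,-4): internal coord -3 + (-4)·τ' = -0.5279; -0.5279 ∈ [-1.1, 0.3) → IN Λ
#6 (-2,-1): internal coord -2 + (-1)·τ' = -1.3820; -1.3820 ∉ [-1.1, 0.3) → out
#7 (3,6): internal coord 3 + (6)·τ' = -0.7082; -0.7082 ∈ [-1.1, 0.3) → IN Λ

1, 3, 5, 7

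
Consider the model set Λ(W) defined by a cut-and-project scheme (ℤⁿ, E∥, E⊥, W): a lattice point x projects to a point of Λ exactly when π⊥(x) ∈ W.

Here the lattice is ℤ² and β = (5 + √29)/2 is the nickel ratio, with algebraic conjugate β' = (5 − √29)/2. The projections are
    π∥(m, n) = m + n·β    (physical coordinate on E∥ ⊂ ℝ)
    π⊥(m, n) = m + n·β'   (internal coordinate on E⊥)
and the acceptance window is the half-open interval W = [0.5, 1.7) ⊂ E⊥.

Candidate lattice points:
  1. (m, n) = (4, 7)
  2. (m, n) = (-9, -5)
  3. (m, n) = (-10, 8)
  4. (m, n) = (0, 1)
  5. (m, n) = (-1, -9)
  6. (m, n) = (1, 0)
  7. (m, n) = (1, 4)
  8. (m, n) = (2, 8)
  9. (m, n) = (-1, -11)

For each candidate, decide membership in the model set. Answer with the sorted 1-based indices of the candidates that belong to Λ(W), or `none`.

5, 6, 9

β' = (5−√29)/2 ≈ -0.1926.
#1 (4,7): internal coord 4 + (7)·β' = +2.6519; +2.6519 ∉ [0.5, 1.7) → out
#2 (-9,-5): internal coord -9 + (-5)·β' = -8.0371; -8.0371 ∉ [0.5, 1.7) → out
#3 (-10,8): internal coord -10 + (8)·β' = -11.5407; -11.5407 ∉ [0.5, 1.7) → out
#4 (0,1): internal coord 0 + (1)·β' = -0.1926; -0.1926 ∉ [0.5, 1.7) → out
#5 (-1,-9): internal coord -1 + (-9)·β' = +0.7332; +0.7332 ∈ [0.5, 1.7) → IN Λ
#6 (1,0): internal coord 1 + (0)·β' = +1.0000; +1.0000 ∈ [0.5, 1.7) → IN Λ
#7 (1,4): internal coord 1 + (4)·β' = +0.2297; +0.2297 ∉ [0.5, 1.7) → out
#8 (2,8): internal coord 2 + (8)·β' = +0.4593; +0.4593 ∉ [0.5, 1.7) → out
#9 (-1,-11): internal coord -1 + (-11)·β' = +1.1184; +1.1184 ∈ [0.5, 1.7) → IN Λ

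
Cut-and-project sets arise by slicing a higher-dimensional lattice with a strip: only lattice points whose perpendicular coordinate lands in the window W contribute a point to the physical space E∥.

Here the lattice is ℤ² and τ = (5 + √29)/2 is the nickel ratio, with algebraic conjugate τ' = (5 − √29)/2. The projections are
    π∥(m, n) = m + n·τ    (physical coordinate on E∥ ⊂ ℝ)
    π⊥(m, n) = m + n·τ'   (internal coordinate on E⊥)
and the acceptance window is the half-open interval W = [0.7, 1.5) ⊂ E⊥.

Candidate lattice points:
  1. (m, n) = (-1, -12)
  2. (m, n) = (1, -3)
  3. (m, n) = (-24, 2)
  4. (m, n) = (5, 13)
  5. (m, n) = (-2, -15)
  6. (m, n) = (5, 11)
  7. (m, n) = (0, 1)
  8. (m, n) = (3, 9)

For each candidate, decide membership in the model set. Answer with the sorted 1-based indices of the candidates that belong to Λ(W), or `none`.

1, 5, 8

Numerically τ ≈ 5.1926 and τ' = −1/τ ≈ -0.1926.
#1 (-1,-12): internal coord -1 + (-12)·τ' = +1.3110; +1.3110 ∈ [0.7, 1.5) → IN Λ
#2 (1,-3): internal coord 1 + (-3)·τ' = +1.5777; +1.5777 ∉ [0.7, 1.5) → out
#3 (-24,2): internal coord -24 + (2)·τ' = -24.3852; -24.3852 ∉ [0.7, 1.5) → out
#4 (5,13): internal coord 5 + (13)·τ' = +2.4964; +2.4964 ∉ [0.7, 1.5) → out
#5 (-2,-15): internal coord -2 + (-15)·τ' = +0.8887; +0.8887 ∈ [0.7, 1.5) → IN Λ
#6 (5,11): internal coord 5 + (11)·τ' = +2.8816; +2.8816 ∉ [0.7, 1.5) → out
#7 (0,1): internal coord 0 + (1)·τ' = -0.1926; -0.1926 ∉ [0.7, 1.5) → out
#8 (3,9): internal coord 3 + (9)·τ' = +1.2668; +1.2668 ∈ [0.7, 1.5) → IN Λ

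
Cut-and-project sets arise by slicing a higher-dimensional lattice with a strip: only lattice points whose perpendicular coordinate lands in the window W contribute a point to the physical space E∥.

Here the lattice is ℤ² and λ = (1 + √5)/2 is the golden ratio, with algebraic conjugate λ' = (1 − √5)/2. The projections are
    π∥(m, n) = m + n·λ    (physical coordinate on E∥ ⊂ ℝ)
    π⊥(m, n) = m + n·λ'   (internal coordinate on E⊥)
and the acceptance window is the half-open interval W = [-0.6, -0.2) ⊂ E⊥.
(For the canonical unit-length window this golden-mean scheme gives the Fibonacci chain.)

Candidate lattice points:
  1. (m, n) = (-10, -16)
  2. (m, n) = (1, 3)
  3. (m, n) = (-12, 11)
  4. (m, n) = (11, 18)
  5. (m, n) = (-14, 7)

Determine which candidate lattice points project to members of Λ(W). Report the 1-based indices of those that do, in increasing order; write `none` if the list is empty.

none

Compute λ' = (1−√5)/2 = -0.618034, so π⊥(m,n) = m -0.618034·n.
candidate 1: (m,n)=(-10,-16) → π∥ = -10-16·λ ≈ -35.888544, π⊥ = -10-16·λ' ≈ -0.111456 ∉ [-0.6, -0.2) ⇒ out
candidate 2: (m,n)=(1,3) → π∥ = 1+3·λ ≈ 5.854102, π⊥ = 1+3·λ' ≈ -0.854102 ∉ [-0.6, -0.2) ⇒ out
candidate 3: (m,n)=(-12,11) → π∥ = -12+11·λ ≈ 5.798374, π⊥ = -12+11·λ' ≈ -18.798374 ∉ [-0.6, -0.2) ⇒ out
candidate 4: (m,n)=(11,18) → π∥ = 11+18·λ ≈ 40.124612, π⊥ = 11+18·λ' ≈ -0.124612 ∉ [-0.6, -0.2) ⇒ out
candidate 5: (m,n)=(-14,7) → π∥ = -14+7·λ ≈ -2.673762, π⊥ = -14+7·λ' ≈ -18.326238 ∉ [-0.6, -0.2) ⇒ out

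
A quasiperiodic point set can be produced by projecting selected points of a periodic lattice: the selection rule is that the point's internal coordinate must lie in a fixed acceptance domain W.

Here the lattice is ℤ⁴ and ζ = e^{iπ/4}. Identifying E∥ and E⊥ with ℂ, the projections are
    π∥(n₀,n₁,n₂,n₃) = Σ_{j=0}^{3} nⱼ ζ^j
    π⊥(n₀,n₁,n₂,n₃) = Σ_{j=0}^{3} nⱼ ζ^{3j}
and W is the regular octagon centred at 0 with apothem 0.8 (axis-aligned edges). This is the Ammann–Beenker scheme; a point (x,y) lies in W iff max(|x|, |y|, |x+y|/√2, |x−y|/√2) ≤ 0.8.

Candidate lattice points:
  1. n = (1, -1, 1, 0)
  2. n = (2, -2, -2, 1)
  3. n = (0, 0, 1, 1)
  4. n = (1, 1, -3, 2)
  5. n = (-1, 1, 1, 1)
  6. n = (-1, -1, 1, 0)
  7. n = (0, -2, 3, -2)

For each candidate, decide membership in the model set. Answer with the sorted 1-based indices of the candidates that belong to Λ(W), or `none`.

Internal map: ζ^{3j} for j=0..3 gives (1,0), (−√2/2,√2/2), (0,−1), (√2/2,√2/2).
#1 (1, -1, 1, 0): internal (1.7071, -1.7071); octagon support 2.4142 vs apothem 0.8 → ∉ W
#2 (2, -2, -2, 1): internal (4.1213, 1.2929); octagon support 4.1213 vs apothem 0.8 → ∉ W
#3 (0, 0, 1, 1): internal (0.7071, -0.2929); octagon support 0.7071 vs apothem 0.8 → ∈ W
#4 (1, 1, -3, 2): internal (1.7071, 5.1213); octagon support 5.1213 vs apothem 0.8 → ∉ W
#5 (-1, 1, 1, 1): internal (-1.0000, 0.4142); octagon support 1.0000 vs apothem 0.8 → ∉ W
#6 (-1, -1, 1, 0): internal (-0.2929, -1.7071); octagon support 1.7071 vs apothem 0.8 → ∉ W
#7 (0, -2, 3, -2): internal (0.0000, -5.8284); octagon support 5.8284 vs apothem 0.8 → ∉ W

3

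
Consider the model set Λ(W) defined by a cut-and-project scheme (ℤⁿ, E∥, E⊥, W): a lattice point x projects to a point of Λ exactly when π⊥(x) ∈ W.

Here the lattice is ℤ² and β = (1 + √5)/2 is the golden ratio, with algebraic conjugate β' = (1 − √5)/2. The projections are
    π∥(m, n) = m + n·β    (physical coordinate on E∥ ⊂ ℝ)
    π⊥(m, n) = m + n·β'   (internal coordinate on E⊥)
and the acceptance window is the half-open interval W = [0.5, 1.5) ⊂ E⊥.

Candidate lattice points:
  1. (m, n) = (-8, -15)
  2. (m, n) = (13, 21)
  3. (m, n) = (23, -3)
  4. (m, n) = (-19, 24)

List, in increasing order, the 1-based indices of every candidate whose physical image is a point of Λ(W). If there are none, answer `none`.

Compute β' = (1−√5)/2 = -0.6180, so π⊥(m,n) = m -0.6180·n.
candidate 1: (m,n)=(-8,-15) → π∥ = -8-15·β ≈ -32.2705, π⊥ = -8-15·β' ≈ 1.2705 ∈ [0.5, 1.5) ⇒ IN Λ
candidate 2: (m,n)=(13,21) → π∥ = 13+21·β ≈ 46.9787, π⊥ = 13+21·β' ≈ 0.0213 ∉ [0.5, 1.5) ⇒ out
candidate 3: (m,n)=(23,-3) → π∥ = 23-3·β ≈ 18.1459, π⊥ = 23-3·β' ≈ 24.8541 ∉ [0.5, 1.5) ⇒ out
candidate 4: (m,n)=(-19,24) → π∥ = -19+24·β ≈ 19.8328, π⊥ = -19+24·β' ≈ -33.8328 ∉ [0.5, 1.5) ⇒ out

1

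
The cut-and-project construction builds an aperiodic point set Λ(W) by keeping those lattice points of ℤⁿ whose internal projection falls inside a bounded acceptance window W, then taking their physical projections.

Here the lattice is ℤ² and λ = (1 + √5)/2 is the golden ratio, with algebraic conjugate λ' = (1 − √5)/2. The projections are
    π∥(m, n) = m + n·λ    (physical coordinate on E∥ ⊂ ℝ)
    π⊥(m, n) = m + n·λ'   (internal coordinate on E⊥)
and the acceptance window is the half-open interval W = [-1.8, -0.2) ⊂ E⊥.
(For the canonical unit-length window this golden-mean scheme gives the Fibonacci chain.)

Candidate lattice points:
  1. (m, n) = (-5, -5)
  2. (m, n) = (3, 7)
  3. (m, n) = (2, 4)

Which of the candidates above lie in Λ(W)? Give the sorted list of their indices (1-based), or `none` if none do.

2, 3

Compute λ' = (1−√5)/2 = -0.6180, so π⊥(m,n) = m -0.6180·n.
#1 (-5,-5): internal coord -5 + (-5)·λ' = -1.9098; -1.9098 ∉ [-1.8, -0.2) → out
#2 (3,7): internal coord 3 + (7)·λ' = -1.3262; -1.3262 ∈ [-1.8, -0.2) → IN Λ
#3 (2,4): internal coord 2 + (4)·λ' = -0.4721; -0.4721 ∈ [-1.8, -0.2) → IN Λ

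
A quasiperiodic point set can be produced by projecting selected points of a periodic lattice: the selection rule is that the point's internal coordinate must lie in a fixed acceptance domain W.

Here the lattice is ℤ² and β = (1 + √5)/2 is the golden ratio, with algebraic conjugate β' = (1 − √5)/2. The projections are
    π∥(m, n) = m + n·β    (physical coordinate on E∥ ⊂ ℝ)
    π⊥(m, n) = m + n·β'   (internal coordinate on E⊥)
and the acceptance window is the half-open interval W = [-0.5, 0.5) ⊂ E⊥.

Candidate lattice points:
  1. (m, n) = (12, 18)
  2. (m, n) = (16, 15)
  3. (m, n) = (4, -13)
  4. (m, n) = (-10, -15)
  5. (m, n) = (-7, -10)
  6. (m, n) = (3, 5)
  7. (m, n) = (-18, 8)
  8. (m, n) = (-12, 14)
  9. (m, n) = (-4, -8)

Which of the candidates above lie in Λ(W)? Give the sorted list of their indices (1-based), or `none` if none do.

6

β' = (1−√5)/2 ≈ -0.618034.
candidate 1: (m,n)=(12,18) → π∥ = 12+18·β ≈ 41.124612, π⊥ = 12+18·β' ≈ 0.875388 ∉ [-0.5, 0.5) ⇒ out
candidate 2: (m,n)=(16,15) → π∥ = 16+15·β ≈ 40.270510, π⊥ = 16+15·β' ≈ 6.729490 ∉ [-0.5, 0.5) ⇒ out
candidate 3: (m,n)=(4,-13) → π∥ = 4-13·β ≈ -17.034442, π⊥ = 4-13·β' ≈ 12.034442 ∉ [-0.5, 0.5) ⇒ out
candidate 4: (m,n)=(-10,-15) → π∥ = -10-15·β ≈ -34.270510, π⊥ = -10-15·β' ≈ -0.729490 ∉ [-0.5, 0.5) ⇒ out
candidate 5: (m,n)=(-7,-10) → π∥ = -7-10·β ≈ -23.180340, π⊥ = -7-10·β' ≈ -0.819660 ∉ [-0.5, 0.5) ⇒ out
candidate 6: (m,n)=(3,5) → π∥ = 3+5·β ≈ 11.090170, π⊥ = 3+5·β' ≈ -0.090170 ∈ [-0.5, 0.5) ⇒ IN Λ
candidate 7: (m,n)=(-18,8) → π∥ = -18+8·β ≈ -5.055728, π⊥ = -18+8·β' ≈ -22.944272 ∉ [-0.5, 0.5) ⇒ out
candidate 8: (m,n)=(-12,14) → π∥ = -12+14·β ≈ 10.652476, π⊥ = -12+14·β' ≈ -20.652476 ∉ [-0.5, 0.5) ⇒ out
candidate 9: (m,n)=(-4,-8) → π∥ = -4-8·β ≈ -16.944272, π⊥ = -4-8·β' ≈ 0.944272 ∉ [-0.5, 0.5) ⇒ out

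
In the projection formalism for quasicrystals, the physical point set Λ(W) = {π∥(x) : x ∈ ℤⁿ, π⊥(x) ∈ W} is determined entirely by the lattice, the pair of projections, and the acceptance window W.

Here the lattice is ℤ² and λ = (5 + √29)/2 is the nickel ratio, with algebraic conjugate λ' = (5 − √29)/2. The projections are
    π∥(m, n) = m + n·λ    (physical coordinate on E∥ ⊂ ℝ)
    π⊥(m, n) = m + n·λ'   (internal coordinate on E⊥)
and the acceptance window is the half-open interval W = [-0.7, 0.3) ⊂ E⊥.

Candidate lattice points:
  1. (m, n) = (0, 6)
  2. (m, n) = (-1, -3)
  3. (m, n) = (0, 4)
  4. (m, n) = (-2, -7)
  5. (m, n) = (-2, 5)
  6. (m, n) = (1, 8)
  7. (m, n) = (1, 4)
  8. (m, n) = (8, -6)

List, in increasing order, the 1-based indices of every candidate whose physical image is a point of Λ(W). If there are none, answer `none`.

λ' = (5−√29)/2 ≈ -0.192582.
[1] lift (0,6): star map gives -1.155494; window check -0.7 ≤ -1.155494 < 0.3 is false → out
[2] lift (-1,-3): star map gives -0.422253; window check -0.7 ≤ -0.422253 < 0.3 is true → IN Λ
[3] lift (0,4): star map gives -0.770330; window check -0.7 ≤ -0.770330 < 0.3 is false → out
[4] lift (-2,-7): star map gives -0.651923; window check -0.7 ≤ -0.651923 < 0.3 is true → IN Λ
[5] lift (-2,5): star map gives -2.962912; window check -0.7 ≤ -2.962912 < 0.3 is false → out
[6] lift (1,8): star map gives -0.540659; window check -0.7 ≤ -0.540659 < 0.3 is true → IN Λ
[7] lift (1,4): star map gives 0.229670; window check -0.7 ≤ 0.229670 < 0.3 is true → IN Λ
[8] lift (8,-6): star map gives 9.155494; window check -0.7 ≤ 9.155494 < 0.3 is false → out

2, 4, 6, 7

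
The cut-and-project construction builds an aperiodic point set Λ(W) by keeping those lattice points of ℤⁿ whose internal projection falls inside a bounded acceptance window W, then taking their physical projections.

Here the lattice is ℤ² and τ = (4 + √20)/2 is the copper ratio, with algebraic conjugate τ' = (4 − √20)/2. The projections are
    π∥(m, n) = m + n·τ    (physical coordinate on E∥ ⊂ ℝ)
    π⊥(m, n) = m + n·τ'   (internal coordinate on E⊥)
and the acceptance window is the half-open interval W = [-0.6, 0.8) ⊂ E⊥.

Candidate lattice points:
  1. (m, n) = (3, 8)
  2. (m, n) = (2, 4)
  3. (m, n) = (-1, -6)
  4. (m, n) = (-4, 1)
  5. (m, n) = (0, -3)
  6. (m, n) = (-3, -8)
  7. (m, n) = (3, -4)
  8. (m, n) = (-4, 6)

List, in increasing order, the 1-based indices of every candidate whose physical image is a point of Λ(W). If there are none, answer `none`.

3, 5

Numerically τ ≈ 4.23607 and τ' = −1/τ ≈ -0.23607.
candidate 1: (m,n)=(3,8) → π∥ = 3+8·τ ≈ 36.88854, π⊥ = 3+8·τ' ≈ 1.11146 ∉ [-0.6, 0.8) ⇒ out
candidate 2: (m,n)=(2,4) → π∥ = 2+4·τ ≈ 18.94427, π⊥ = 2+4·τ' ≈ 1.05573 ∉ [-0.6, 0.8) ⇒ out
candidate 3: (m,n)=(-1,-6) → π∥ = -1-6·τ ≈ -26.41641, π⊥ = -1-6·τ' ≈ 0.41641 ∈ [-0.6, 0.8) ⇒ IN Λ
candidate 4: (m,n)=(-4,1) → π∥ = -4+1·τ ≈ 0.23607, π⊥ = -4+1·τ' ≈ -4.23607 ∉ [-0.6, 0.8) ⇒ out
candidate 5: (m,n)=(0,-3) → π∥ = 0-3·τ ≈ -12.70820, π⊥ = 0-3·τ' ≈ 0.70820 ∈ [-0.6, 0.8) ⇒ IN Λ
candidate 6: (m,n)=(-3,-8) → π∥ = -3-8·τ ≈ -36.88854, π⊥ = -3-8·τ' ≈ -1.11146 ∉ [-0.6, 0.8) ⇒ out
candidate 7: (m,n)=(3,-4) → π∥ = 3-4·τ ≈ -13.94427, π⊥ = 3-4·τ' ≈ 3.94427 ∉ [-0.6, 0.8) ⇒ out
candidate 8: (m,n)=(-4,6) → π∥ = -4+6·τ ≈ 21.41641, π⊥ = -4+6·τ' ≈ -5.41641 ∉ [-0.6, 0.8) ⇒ out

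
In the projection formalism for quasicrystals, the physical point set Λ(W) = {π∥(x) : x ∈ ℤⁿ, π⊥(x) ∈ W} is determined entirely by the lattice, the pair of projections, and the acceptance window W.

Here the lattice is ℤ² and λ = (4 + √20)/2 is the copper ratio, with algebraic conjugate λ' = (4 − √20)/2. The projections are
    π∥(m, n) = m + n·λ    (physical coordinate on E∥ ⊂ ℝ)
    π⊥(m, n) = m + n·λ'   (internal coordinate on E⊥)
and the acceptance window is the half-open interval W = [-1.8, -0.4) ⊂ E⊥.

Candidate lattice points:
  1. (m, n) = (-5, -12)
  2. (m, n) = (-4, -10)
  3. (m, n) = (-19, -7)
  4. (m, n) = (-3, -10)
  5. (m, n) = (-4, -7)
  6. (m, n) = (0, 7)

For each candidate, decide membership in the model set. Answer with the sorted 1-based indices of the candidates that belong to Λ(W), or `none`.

2, 4, 6

Compute λ' = (4−√20)/2 = -0.2361, so π⊥(m,n) = m -0.2361·n.
candidate 1: (m,n)=(-5,-12) → π∥ = -5-12·λ ≈ -55.8328, π⊥ = -5-12·λ' ≈ -2.1672 ∉ [-1.8, -0.4) ⇒ out
candidate 2: (m,n)=(-4,-10) → π∥ = -4-10·λ ≈ -46.3607, π⊥ = -4-10·λ' ≈ -1.6393 ∈ [-1.8, -0.4) ⇒ IN Λ
candidate 3: (m,n)=(-19,-7) → π∥ = -19-7·λ ≈ -48.6525, π⊥ = -19-7·λ' ≈ -17.3475 ∉ [-1.8, -0.4) ⇒ out
candidate 4: (m,n)=(-3,-10) → π∥ = -3-10·λ ≈ -45.3607, π⊥ = -3-10·λ' ≈ -0.6393 ∈ [-1.8, -0.4) ⇒ IN Λ
candidate 5: (m,n)=(-4,-7) → π∥ = -4-7·λ ≈ -33.6525, π⊥ = -4-7·λ' ≈ -2.3475 ∉ [-1.8, -0.4) ⇒ out
candidate 6: (m,n)=(0,7) → π∥ = 0+7·λ ≈ 29.6525, π⊥ = 0+7·λ' ≈ -1.6525 ∈ [-1.8, -0.4) ⇒ IN Λ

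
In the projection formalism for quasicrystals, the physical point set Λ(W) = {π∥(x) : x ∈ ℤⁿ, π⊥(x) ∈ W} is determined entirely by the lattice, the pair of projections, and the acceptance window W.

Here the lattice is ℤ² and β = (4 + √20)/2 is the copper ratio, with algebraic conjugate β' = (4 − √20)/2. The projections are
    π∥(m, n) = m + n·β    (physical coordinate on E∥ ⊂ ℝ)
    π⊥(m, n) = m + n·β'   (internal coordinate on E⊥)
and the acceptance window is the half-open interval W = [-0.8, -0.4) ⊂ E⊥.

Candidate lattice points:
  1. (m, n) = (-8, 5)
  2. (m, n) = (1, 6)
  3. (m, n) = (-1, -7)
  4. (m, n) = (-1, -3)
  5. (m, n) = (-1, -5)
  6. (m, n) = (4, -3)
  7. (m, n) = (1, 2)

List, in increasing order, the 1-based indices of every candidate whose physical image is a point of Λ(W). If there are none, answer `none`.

2

β' = (4−√20)/2 ≈ -0.236068.
candidate 1: (m,n)=(-8,5) → π∥ = -8+5·β ≈ 13.180340, π⊥ = -8+5·β' ≈ -9.180340 ∉ [-0.8, -0.4) ⇒ out
candidate 2: (m,n)=(1,6) → π∥ = 1+6·β ≈ 26.416408, π⊥ = 1+6·β' ≈ -0.416408 ∈ [-0.8, -0.4) ⇒ IN Λ
candidate 3: (m,n)=(-1,-7) → π∥ = -1-7·β ≈ -30.652476, π⊥ = -1-7·β' ≈ 0.652476 ∉ [-0.8, -0.4) ⇒ out
candidate 4: (m,n)=(-1,-3) → π∥ = -1-3·β ≈ -13.708204, π⊥ = -1-3·β' ≈ -0.291796 ∉ [-0.8, -0.4) ⇒ out
candidate 5: (m,n)=(-1,-5) → π∥ = -1-5·β ≈ -22.180340, π⊥ = -1-5·β' ≈ 0.180340 ∉ [-0.8, -0.4) ⇒ out
candidate 6: (m,n)=(4,-3) → π∥ = 4-3·β ≈ -8.708204, π⊥ = 4-3·β' ≈ 4.708204 ∉ [-0.8, -0.4) ⇒ out
candidate 7: (m,n)=(1,2) → π∥ = 1+2·β ≈ 9.472136, π⊥ = 1+2·β' ≈ 0.527864 ∉ [-0.8, -0.4) ⇒ out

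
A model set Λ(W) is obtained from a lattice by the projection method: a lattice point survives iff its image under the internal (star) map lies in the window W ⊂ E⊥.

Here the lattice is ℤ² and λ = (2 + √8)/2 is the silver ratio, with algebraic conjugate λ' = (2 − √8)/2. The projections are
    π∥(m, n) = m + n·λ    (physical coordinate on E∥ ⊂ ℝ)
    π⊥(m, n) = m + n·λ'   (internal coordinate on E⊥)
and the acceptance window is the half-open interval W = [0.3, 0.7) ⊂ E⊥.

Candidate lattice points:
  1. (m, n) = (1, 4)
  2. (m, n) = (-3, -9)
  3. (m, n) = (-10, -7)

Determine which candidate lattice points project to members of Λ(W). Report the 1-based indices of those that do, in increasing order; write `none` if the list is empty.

Compute λ' = (2−√8)/2 = -0.414214, so π⊥(m,n) = m -0.414214·n.
#1 (1,4): internal coord 1 + (4)·λ' = -0.656854; -0.656854 ∉ [0.3, 0.7) → out
#2 (-3,-9): internal coord -3 + (-9)·λ' = +0.727922; +0.727922 ∉ [0.3, 0.7) → out
#3 (-10,-7): internal coord -10 + (-7)·λ' = -7.100505; -7.100505 ∉ [0.3, 0.7) → out

none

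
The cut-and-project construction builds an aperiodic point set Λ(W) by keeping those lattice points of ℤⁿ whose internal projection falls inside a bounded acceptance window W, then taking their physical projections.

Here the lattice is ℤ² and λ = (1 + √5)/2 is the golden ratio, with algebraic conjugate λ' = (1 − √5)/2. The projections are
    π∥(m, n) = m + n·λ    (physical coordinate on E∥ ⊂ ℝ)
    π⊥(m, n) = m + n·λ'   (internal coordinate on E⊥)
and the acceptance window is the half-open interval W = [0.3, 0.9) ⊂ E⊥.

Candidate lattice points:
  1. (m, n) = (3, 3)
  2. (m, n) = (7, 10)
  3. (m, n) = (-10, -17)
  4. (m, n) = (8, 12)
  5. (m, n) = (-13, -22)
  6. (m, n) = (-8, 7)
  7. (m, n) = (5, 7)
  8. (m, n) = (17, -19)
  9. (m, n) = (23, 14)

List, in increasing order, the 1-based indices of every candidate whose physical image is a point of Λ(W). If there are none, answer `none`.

2, 3, 4, 5, 7

Numerically λ ≈ 1.618034 and λ' = −1/λ ≈ -0.618034.
#1 (3,3): internal coord 3 + (3)·λ' = +1.145898; +1.145898 ∉ [0.3, 0.9) → out
#2 (7,10): internal coord 7 + (10)·λ' = +0.819660; +0.819660 ∈ [0.3, 0.9) → IN Λ
#3 (-10,-17): internal coord -10 + (-17)·λ' = +0.506578; +0.506578 ∈ [0.3, 0.9) → IN Λ
#4 (8,12): internal coord 8 + (12)·λ' = +0.583592; +0.583592 ∈ [0.3, 0.9) → IN Λ
#5 (-13,-22): internal coord -13 + (-22)·λ' = +0.596748; +0.596748 ∈ [0.3, 0.9) → IN Λ
#6 (-8,7): internal coord -8 + (7)·λ' = -12.326238; -12.326238 ∉ [0.3, 0.9) → out
#7 (5,7): internal coord 5 + (7)·λ' = +0.673762; +0.673762 ∈ [0.3, 0.9) → IN Λ
#8 (17,-19): internal coord 17 + (-19)·λ' = +28.742646; +28.742646 ∉ [0.3, 0.9) → out
#9 (23,14): internal coord 23 + (14)·λ' = +14.347524; +14.347524 ∉ [0.3, 0.9) → out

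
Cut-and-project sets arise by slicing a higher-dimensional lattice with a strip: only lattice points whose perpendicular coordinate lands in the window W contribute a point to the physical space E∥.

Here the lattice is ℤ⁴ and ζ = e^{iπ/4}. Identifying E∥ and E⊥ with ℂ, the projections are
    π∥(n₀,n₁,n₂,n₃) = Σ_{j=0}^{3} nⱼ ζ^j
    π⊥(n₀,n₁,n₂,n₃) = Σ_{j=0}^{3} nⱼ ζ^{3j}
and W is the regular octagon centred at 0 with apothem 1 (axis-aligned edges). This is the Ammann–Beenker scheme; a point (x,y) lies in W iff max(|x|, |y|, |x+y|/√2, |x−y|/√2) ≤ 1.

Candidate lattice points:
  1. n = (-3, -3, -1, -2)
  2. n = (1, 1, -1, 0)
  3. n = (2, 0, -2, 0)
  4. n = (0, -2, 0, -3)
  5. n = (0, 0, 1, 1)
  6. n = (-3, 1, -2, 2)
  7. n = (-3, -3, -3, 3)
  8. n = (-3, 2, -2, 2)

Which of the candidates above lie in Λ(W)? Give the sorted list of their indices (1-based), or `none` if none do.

5

π⊥(n) = n₀ + n₁ζ³ + n₂ζ⁶ + n₃ζ⁹ where ζ = e^{iπ/4}.
candidate 1: n = (-3, -3, -1, -2) → π⊥ ≈ (-2.2929, -2.5355); max(|x|,|y|,|x±y|/√2) = 3.4142 > 1 ⇒ ∉ W
candidate 2: n = (1, 1, -1, 0) → π⊥ ≈ (+0.2929, +1.7071); max(|x|,|y|,|x±y|/√2) = 1.7071 > 1 ⇒ ∉ W
candidate 3: n = (2, 0, -2, 0) → π⊥ ≈ (+2.0000, +2.0000); max(|x|,|y|,|x±y|/√2) = 2.8284 > 1 ⇒ ∉ W
candidate 4: n = (0, -2, 0, -3) → π⊥ ≈ (-0.7071, -3.5355); max(|x|,|y|,|x±y|/√2) = 3.5355 > 1 ⇒ ∉ W
candidate 5: n = (0, 0, 1, 1) → π⊥ ≈ (+0.7071, -0.2929); max(|x|,|y|,|x±y|/√2) = 0.7071 ≤ 1 ⇒ ∈ W
candidate 6: n = (-3, 1, -2, 2) → π⊥ ≈ (-2.2929, +4.1213); max(|x|,|y|,|x±y|/√2) = 4.5355 > 1 ⇒ ∉ W
candidate 7: n = (-3, -3, -3, 3) → π⊥ ≈ (+1.2426, +3.0000); max(|x|,|y|,|x±y|/√2) = 3.0000 > 1 ⇒ ∉ W
candidate 8: n = (-3, 2, -2, 2) → π⊥ ≈ (-3.0000, +4.8284); max(|x|,|y|,|x±y|/√2) = 5.5355 > 1 ⇒ ∉ W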